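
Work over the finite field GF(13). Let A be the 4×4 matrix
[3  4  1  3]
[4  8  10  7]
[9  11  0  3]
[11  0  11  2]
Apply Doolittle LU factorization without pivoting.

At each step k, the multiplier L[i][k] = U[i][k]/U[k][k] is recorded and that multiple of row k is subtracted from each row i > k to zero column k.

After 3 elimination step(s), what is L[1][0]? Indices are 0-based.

L[1][0] = 10

[col 0] pivot 3
  R1 -= 10*R0 → (0, 7, 0, 3)  (L[1][0] := 10)
  R2 -= 3*R0 → (0, 12, 10, 7)  (L[2][0] := 3)
  R3 -= 8*R0 → (0, 7, 3, 4)  (L[3][0] := 8)
[col 1] pivot 7
  R2 -= 11*R1 → (0, 0, 10, 0)  (L[2][1] := 11)
  R3 -= 1*R1 → (0, 0, 3, 1)  (L[3][1] := 1)
[col 2] pivot 10
  R3 -= 12*R2 → (0, 0, 0, 1)  (L[3][2] := 12)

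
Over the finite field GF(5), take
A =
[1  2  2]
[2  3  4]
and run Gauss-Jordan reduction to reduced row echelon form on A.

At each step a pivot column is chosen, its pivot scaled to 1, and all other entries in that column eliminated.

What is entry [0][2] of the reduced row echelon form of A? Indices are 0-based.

pivot(0,0)=1: scale R0 → (1, 2, 2)
  clear (1,0): R1 −= (2)R0 → (0, 4, 0)
pivot(1,1)=4: scale R1 → (0, 1, 0)
  clear (0,1): R0 −= (2)R1 → (1, 0, 2)

M[0][2] = 2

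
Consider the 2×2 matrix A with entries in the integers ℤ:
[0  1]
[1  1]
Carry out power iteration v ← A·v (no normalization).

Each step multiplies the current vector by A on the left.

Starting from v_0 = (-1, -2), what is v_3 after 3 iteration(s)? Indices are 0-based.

v_3 = (-5, -8)

v_0 = (-1, -2).
v_1 = A·v_0 = (-2, -3).
v_2 = A·v_1 = (-3, -5).
v_3 = A·v_2 = (-5, -8).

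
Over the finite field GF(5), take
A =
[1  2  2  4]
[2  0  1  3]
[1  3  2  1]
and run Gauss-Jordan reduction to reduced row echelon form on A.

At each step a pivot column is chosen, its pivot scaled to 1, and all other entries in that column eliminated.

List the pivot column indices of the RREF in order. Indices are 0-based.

pivot columns: 0, 1, 2

pivot(0,0)=1: scale R0 → (1, 2, 2, 4)
  clear (1,0): R1 −= (2)R0 → (0, 1, 2, 0)
  clear (2,0): R2 −= (1)R0 → (0, 1, 0, 2)
pivot(1,1)=1: scale R1 → (0, 1, 2, 0)
  clear (0,1): R0 −= (2)R1 → (1, 0, 3, 4)
  clear (2,1): R2 −= (1)R1 → (0, 0, 3, 2)
pivot(2,2)=3: scale R2 → (0, 0, 1, 4)
  clear (0,2): R0 −= (3)R2 → (1, 0, 0, 2)
  clear (1,2): R1 −= (2)R2 → (0, 1, 0, 2)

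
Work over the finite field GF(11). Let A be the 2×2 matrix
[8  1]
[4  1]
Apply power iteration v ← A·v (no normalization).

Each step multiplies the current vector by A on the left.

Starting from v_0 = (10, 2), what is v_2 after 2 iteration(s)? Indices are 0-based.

v_2 = (5, 7)

v_0 = (10, 2).
v_1 = A·v_0 = (5, 9).
v_2 = A·v_1 = (5, 7).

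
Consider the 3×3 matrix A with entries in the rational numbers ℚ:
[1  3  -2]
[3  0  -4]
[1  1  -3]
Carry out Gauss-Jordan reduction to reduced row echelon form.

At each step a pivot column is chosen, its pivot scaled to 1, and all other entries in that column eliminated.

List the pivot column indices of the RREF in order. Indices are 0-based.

step 1: normalize row 0 (÷1) = (1, 3, -2)
  row 1: subtract 3×row0 = (0, -9, 2)
  row 2: subtract 1×row0 = (0, -2, -1)
step 2: normalize row 1 (÷-9) = (0, 1, -2/9)
  row 0: subtract 3×row1 = (1, 0, -4/3)
  row 2: subtract -2×row1 = (0, 0, -13/9)
step 3: normalize row 2 (÷-13/9) = (0, 0, 1)
  row 0: subtract -4/3×row2 = (1, 0, 0)
  row 1: subtract -2/9×row2 = (0, 1, 0)

pivot columns: 0, 1, 2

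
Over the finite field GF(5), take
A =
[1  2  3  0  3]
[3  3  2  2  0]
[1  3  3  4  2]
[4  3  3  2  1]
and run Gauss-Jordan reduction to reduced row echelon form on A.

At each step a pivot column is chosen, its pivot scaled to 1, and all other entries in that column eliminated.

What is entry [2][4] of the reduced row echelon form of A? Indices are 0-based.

M[2][4] = 0

[1] R0 /= 1  ⇒  (1, 2, 3, 0, 3)
     R1 -= 3·R0  ⇒  (0, 2, 3, 2, 1)
     R2 -= 1·R0  ⇒  (0, 1, 0, 4, 4)
     R3 -= 4·R0  ⇒  (0, 0, 1, 2, 4)
[2] R1 /= 2  ⇒  (0, 1, 4, 1, 3)
     R0 -= 2·R1  ⇒  (1, 0, 0, 3, 2)
     R2 -= 1·R1  ⇒  (0, 0, 1, 3, 1)
[3] R2 /= 1  ⇒  (0, 0, 1, 3, 1)
     R1 -= 4·R2  ⇒  (0, 1, 0, 4, 4)
     R3 -= 1·R2  ⇒  (0, 0, 0, 4, 3)
[4] R3 /= 4  ⇒  (0, 0, 0, 1, 2)
     R0 -= 3·R3  ⇒  (1, 0, 0, 0, 1)
     R1 -= 4·R3  ⇒  (0, 1, 0, 0, 1)
     R2 -= 3·R3  ⇒  (0, 0, 1, 0, 0)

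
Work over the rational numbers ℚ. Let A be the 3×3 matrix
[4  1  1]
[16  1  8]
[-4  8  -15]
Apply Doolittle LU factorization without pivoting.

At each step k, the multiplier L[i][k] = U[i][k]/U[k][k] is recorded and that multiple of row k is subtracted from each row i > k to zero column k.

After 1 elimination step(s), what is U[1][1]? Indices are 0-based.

k=0: U[0][0]=4
  eliminate (1,0): mult=4, new row 1: (0, -3, 4); set L[1][0]=4
  eliminate (2,0): mult=-1, new row 2: (0, 9, -14); set L[2][0]=-1

U[1][1] = -3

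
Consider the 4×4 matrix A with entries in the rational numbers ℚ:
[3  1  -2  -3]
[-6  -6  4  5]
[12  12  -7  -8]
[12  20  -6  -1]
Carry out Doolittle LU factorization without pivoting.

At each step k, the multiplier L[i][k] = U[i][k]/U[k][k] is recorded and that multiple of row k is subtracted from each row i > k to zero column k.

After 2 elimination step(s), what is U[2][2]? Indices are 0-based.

k=0: U[0][0]=3
  eliminate (1,0): mult=-2, new row 1: (0, -4, 0, -1); set L[1][0]=-2
  eliminate (2,0): mult=4, new row 2: (0, 8, 1, 4); set L[2][0]=4
  eliminate (3,0): mult=4, new row 3: (0, 16, 2, 11); set L[3][0]=4
k=1: U[1][1]=-4
  eliminate (2,1): mult=-2, new row 2: (0, 0, 1, 2); set L[2][1]=-2
  eliminate (3,1): mult=-4, new row 3: (0, 0, 2, 7); set L[3][1]=-4

U[2][2] = 1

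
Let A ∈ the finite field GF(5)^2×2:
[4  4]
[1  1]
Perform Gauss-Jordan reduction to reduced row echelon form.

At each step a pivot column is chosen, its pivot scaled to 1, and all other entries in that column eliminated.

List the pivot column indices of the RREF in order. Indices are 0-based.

pivot columns: 0

[1] R0 /= 4  ⇒  (1, 1)
     R1 -= 1·R0  ⇒  (0, 0)
column 1 empty below row 1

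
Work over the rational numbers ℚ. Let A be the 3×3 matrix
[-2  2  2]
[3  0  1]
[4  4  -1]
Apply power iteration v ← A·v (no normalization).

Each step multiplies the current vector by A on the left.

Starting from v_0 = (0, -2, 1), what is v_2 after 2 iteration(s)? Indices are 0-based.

v_0 = (0, -2, 1).
v_1 = A·v_0 = (-2, 1, -9).
v_2 = A·v_1 = (-12, -15, 5).

v_2 = (-12, -15, 5)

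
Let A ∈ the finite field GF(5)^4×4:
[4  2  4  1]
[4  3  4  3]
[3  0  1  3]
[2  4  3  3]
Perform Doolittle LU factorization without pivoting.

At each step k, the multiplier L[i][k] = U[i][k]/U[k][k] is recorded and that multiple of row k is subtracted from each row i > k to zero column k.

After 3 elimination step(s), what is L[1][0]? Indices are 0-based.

L[1][0] = 1

Step 1: pivot at (0,0) is 4.
  row1 ← row1 − (1)·row0  ⇒  L[1][0]=1, U row1=(0, 1, 0, 2)
  row2 ← row2 − (2)·row0  ⇒  L[2][0]=2, U row2=(0, 1, 3, 1)
  row3 ← row3 − (3)·row0  ⇒  L[3][0]=3, U row3=(0, 3, 1, 0)
Step 2: pivot at (1,1) is 1.
  row2 ← row2 − (1)·row1  ⇒  L[2][1]=1, U row2=(0, 0, 3, 4)
  row3 ← row3 − (3)·row1  ⇒  L[3][1]=3, U row3=(0, 0, 1, 4)
Step 3: pivot at (2,2) is 3.
  row3 ← row3 − (2)·row2  ⇒  L[3][2]=2, U row3=(0, 0, 0, 1)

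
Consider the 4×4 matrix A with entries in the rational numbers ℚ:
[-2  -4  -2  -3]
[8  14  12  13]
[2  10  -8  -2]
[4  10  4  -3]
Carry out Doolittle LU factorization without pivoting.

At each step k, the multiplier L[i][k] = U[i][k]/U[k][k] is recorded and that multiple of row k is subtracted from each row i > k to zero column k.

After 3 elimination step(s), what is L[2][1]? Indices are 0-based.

L[2][1] = -3

[col 0] pivot -2
  R1 -= -4*R0 → (0, -2, 4, 1)  (L[1][0] := -4)
  R2 -= -1*R0 → (0, 6, -10, -5)  (L[2][0] := -1)
  R3 -= -2*R0 → (0, 2, 0, -9)  (L[3][0] := -2)
[col 1] pivot -2
  R2 -= -3*R1 → (0, 0, 2, -2)  (L[2][1] := -3)
  R3 -= -1*R1 → (0, 0, 4, -8)  (L[3][1] := -1)
[col 2] pivot 2
  R3 -= 2*R2 → (0, 0, 0, -4)  (L[3][2] := 2)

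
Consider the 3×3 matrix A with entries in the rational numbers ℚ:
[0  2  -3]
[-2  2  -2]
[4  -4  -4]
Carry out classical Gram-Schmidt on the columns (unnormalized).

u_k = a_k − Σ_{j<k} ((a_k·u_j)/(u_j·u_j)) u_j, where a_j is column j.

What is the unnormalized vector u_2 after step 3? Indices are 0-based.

u_2 = (0, -16/5, -8/5)

Step 1: u_0 = a_0 = (0, -2, 4).
Step 2: u_1 = a_1 − (-1)·u_0 = (2, 0, 0).
Step 3: u_2 = a_2 − (-3/5)·u_0 − (-3/2)·u_1 = (0, -16/5, -8/5).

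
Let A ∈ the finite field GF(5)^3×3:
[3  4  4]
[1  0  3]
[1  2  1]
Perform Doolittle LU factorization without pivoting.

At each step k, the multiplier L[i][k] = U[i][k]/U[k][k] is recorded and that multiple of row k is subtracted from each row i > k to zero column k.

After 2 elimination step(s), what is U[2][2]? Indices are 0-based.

k=0: U[0][0]=3
  eliminate (1,0): mult=2, new row 1: (0, 2, 0); set L[1][0]=2
  eliminate (2,0): mult=2, new row 2: (0, 4, 3); set L[2][0]=2
k=1: U[1][1]=2
  eliminate (2,1): mult=2, new row 2: (0, 0, 3); set L[2][1]=2

U[2][2] = 3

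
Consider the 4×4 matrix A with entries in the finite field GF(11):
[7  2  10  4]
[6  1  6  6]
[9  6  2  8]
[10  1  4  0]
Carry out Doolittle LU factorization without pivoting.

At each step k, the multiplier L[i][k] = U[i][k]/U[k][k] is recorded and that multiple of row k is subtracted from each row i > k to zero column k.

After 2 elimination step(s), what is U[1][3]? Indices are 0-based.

U[1][3] = 1

k=0: U[0][0]=7
  eliminate (1,0): mult=4, new row 1: (0, 4, 10, 1); set L[1][0]=4
  eliminate (2,0): mult=6, new row 2: (0, 5, 8, 6); set L[2][0]=6
  eliminate (3,0): mult=3, new row 3: (0, 6, 7, 10); set L[3][0]=3
k=1: U[1][1]=4
  eliminate (2,1): mult=4, new row 2: (0, 0, 1, 2); set L[2][1]=4
  eliminate (3,1): mult=7, new row 3: (0, 0, 3, 3); set L[3][1]=7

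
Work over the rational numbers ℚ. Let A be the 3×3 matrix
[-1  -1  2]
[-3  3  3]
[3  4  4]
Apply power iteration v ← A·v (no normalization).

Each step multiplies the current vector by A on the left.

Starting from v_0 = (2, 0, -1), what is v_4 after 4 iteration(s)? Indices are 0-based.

v_0 = (2, 0, -1).
v_1 = A·v_0 = (-4, -9, 2).
v_2 = A·v_1 = (17, -9, -40).
v_3 = A·v_2 = (-88, -198, -145).
v_4 = A·v_3 = (-4, -765, -1636).

v_4 = (-4, -765, -1636)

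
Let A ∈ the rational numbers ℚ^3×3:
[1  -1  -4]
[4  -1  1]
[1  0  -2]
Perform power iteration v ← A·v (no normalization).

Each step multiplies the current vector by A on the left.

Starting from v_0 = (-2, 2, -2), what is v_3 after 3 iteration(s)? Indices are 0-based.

v_0 = (-2, 2, -2).
v_1 = A·v_0 = (4, -12, 2).
v_2 = A·v_1 = (8, 30, 0).
v_3 = A·v_2 = (-22, 2, 8).

v_3 = (-22, 2, 8)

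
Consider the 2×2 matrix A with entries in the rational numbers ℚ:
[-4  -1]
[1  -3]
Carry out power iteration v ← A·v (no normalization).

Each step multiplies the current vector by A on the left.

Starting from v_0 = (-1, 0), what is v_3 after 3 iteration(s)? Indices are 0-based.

v_3 = (53, -36)

v_0 = (-1, 0).
v_1 = A·v_0 = (4, -1).
v_2 = A·v_1 = (-15, 7).
v_3 = A·v_2 = (53, -36).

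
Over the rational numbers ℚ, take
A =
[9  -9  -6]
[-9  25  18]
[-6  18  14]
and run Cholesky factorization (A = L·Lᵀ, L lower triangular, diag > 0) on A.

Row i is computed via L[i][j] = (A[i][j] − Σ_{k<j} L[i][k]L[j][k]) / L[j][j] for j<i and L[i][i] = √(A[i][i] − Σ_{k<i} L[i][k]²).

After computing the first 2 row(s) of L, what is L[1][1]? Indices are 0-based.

L[1][1] = 4

Step 1: L[0][0] = √(9) = 3.
  L[1][0] = (-9) / L[0][0] = -3.
Step 2: L[1][1] = √(16) = 4.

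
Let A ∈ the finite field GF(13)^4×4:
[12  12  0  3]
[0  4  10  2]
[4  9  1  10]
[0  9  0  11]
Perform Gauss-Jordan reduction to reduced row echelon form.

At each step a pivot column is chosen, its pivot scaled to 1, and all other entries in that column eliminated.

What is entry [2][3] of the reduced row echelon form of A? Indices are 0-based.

[1] R0 /= 12  ⇒  (1, 1, 0, 10)
     R2 -= 4·R0  ⇒  (0, 5, 1, 9)
[2] R1 /= 4  ⇒  (0, 1, 9, 7)
     R0 -= 1·R1  ⇒  (1, 0, 4, 3)
     R2 -= 5·R1  ⇒  (0, 0, 8, 0)
     R3 -= 9·R1  ⇒  (0, 0, 10, 0)
[3] R2 /= 8  ⇒  (0, 0, 1, 0)
     R0 -= 4·R2  ⇒  (1, 0, 0, 3)
     R1 -= 9·R2  ⇒  (0, 1, 0, 7)
     R3 -= 10·R2  ⇒  (0, 0, 0, 0)
column 3 empty below row 3

M[2][3] = 0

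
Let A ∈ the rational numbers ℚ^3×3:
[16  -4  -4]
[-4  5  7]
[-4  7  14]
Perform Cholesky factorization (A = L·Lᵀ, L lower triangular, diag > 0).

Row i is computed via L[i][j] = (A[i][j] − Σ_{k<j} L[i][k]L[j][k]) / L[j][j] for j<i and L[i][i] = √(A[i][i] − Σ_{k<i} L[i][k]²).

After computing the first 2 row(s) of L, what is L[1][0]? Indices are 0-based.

L[1][0] = -1

Step 1: L[0][0] = √(16) = 4.
  L[1][0] = (-4) / L[0][0] = -1.
Step 2: L[1][1] = √(4) = 2.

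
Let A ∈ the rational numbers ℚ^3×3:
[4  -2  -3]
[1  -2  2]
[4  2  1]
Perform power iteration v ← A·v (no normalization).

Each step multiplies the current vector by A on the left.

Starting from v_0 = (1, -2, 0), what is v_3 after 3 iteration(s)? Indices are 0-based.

v_3 = (-34, 110, 126)

v_0 = (1, -2, 0).
v_1 = A·v_0 = (8, 5, 0).
v_2 = A·v_1 = (22, -2, 42).
v_3 = A·v_2 = (-34, 110, 126).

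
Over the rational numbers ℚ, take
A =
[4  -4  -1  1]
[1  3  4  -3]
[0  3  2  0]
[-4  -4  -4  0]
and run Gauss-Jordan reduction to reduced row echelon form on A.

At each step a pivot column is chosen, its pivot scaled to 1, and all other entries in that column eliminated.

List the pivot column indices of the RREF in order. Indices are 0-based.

pivot columns: 0, 1, 2, 3

pivot(0,0)=4: scale R0 → (1, -1, -1/4, 1/4)
  clear (1,0): R1 −= (1)R0 → (0, 4, 17/4, -13/4)
  clear (3,0): R3 −= (-4)R0 → (0, -8, -5, 1)
pivot(1,1)=4: scale R1 → (0, 1, 17/16, -13/16)
  clear (0,1): R0 −= (-1)R1 → (1, 0, 13/16, -9/16)
  clear (2,1): R2 −= (3)R1 → (0, 0, -19/16, 39/16)
  clear (3,1): R3 −= (-8)R1 → (0, 0, 7/2, -11/2)
pivot(2,2)=-19/16: scale R2 → (0, 0, 1, -39/19)
  clear (0,2): R0 −= (13/16)R2 → (1, 0, 0, 21/19)
  clear (1,2): R1 −= (17/16)R2 → (0, 1, 0, 26/19)
  clear (3,2): R3 −= (7/2)R2 → (0, 0, 0, 32/19)
pivot(3,3)=32/19: scale R3 → (0, 0, 0, 1)
  clear (0,3): R0 −= (21/19)R3 → (1, 0, 0, 0)
  clear (1,3): R1 −= (26/19)R3 → (0, 1, 0, 0)
  clear (2,3): R2 −= (-39/19)R3 → (0, 0, 1, 0)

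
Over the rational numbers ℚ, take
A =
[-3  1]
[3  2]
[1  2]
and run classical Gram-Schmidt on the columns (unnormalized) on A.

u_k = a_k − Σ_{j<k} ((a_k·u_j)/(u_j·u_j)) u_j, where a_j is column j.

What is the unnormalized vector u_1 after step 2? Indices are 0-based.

u_1 = (34/19, 23/19, 33/19)

Step 1: u_0 = a_0 = (-3, 3, 1).
Step 2: u_1 = a_1 − (5/19)·u_0 = (34/19, 23/19, 33/19).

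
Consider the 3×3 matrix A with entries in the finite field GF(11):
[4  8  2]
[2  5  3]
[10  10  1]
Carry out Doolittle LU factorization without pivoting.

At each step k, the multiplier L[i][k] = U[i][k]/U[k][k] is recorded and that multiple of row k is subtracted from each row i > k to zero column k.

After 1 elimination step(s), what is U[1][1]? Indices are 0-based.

[col 0] pivot 4
  R1 -= 6*R0 → (0, 1, 2)  (L[1][0] := 6)
  R2 -= 8*R0 → (0, 1, 7)  (L[2][0] := 8)

U[1][1] = 1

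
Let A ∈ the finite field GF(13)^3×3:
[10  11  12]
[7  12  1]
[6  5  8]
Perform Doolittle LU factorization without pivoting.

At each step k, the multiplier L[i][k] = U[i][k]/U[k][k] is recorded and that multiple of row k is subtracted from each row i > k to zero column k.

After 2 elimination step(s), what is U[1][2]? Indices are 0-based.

[col 0] pivot 10
  R1 -= 2*R0 → (0, 3, 3)  (L[1][0] := 2)
  R2 -= 11*R0 → (0, 1, 6)  (L[2][0] := 11)
[col 1] pivot 3
  R2 -= 9*R1 → (0, 0, 5)  (L[2][1] := 9)

U[1][2] = 3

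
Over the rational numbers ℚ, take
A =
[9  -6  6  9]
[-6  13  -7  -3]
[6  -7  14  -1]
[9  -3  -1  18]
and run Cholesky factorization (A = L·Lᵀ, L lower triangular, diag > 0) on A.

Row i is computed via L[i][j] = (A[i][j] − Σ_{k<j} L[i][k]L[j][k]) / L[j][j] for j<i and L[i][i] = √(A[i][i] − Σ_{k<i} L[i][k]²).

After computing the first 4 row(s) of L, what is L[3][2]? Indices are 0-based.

Step 1: L[0][0] = √(9) = 3.
  L[1][0] = (-6) / L[0][0] = -2.
Step 2: L[1][1] = √(9) = 3.
  L[2][0] = (6) / L[0][0] = 2.
  L[2][1] = (-3) / L[1][1] = -1.
Step 3: L[2][2] = √(9) = 3.
  L[3][0] = (9) / L[0][0] = 3.
  L[3][1] = (3) / L[1][1] = 1.
  L[3][2] = (-6) / L[2][2] = -2.
Step 4: L[3][3] = √(4) = 2.

L[3][2] = -2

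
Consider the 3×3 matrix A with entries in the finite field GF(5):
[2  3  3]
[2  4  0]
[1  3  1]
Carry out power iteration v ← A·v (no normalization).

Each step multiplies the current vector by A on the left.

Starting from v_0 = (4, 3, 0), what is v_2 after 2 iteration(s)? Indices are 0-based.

v_2 = (3, 4, 0)

v_0 = (4, 3, 0).
v_1 = A·v_0 = (2, 0, 3).
v_2 = A·v_1 = (3, 4, 0).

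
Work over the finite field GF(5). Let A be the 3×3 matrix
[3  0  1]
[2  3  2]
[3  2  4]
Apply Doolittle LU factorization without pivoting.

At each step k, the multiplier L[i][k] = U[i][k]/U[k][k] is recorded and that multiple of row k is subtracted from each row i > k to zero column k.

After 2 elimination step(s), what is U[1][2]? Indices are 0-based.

k=0: U[0][0]=3
  eliminate (1,0): mult=4, new row 1: (0, 3, 3); set L[1][0]=4
  eliminate (2,0): mult=1, new row 2: (0, 2, 3); set L[2][0]=1
k=1: U[1][1]=3
  eliminate (2,1): mult=4, new row 2: (0, 0, 1); set L[2][1]=4

U[1][2] = 3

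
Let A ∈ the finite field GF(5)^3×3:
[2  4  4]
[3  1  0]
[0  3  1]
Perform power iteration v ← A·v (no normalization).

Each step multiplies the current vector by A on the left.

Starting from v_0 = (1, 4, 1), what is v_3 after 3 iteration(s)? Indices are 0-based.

v_0 = (1, 4, 1).
v_1 = A·v_0 = (2, 2, 3).
v_2 = A·v_1 = (4, 3, 4).
v_3 = A·v_2 = (1, 0, 3).

v_3 = (1, 0, 3)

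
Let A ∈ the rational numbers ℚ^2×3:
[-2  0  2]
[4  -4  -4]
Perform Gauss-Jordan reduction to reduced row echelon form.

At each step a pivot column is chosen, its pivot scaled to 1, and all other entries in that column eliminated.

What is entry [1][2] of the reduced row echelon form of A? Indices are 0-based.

M[1][2] = 0

pivot(0,0)=-2: scale R0 → (1, 0, -1)
  clear (1,0): R1 −= (4)R0 → (0, -4, 0)
pivot(1,1)=-4: scale R1 → (0, 1, 0)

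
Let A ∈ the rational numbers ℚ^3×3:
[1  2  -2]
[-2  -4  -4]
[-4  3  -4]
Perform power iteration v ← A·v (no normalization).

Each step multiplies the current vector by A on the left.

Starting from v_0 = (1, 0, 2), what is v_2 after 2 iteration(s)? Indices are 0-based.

v_0 = (1, 0, 2).
v_1 = A·v_0 = (-3, -10, -12).
v_2 = A·v_1 = (1, 94, 30).

v_2 = (1, 94, 30)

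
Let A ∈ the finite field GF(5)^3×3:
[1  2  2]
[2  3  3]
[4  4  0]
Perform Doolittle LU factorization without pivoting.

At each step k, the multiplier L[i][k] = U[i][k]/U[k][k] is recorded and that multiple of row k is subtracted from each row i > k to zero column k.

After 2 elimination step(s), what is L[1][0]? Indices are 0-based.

L[1][0] = 2

k=0: U[0][0]=1
  eliminate (1,0): mult=2, new row 1: (0, 4, 4); set L[1][0]=2
  eliminate (2,0): mult=4, new row 2: (0, 1, 2); set L[2][0]=4
k=1: U[1][1]=4
  eliminate (2,1): mult=4, new row 2: (0, 0, 1); set L[2][1]=4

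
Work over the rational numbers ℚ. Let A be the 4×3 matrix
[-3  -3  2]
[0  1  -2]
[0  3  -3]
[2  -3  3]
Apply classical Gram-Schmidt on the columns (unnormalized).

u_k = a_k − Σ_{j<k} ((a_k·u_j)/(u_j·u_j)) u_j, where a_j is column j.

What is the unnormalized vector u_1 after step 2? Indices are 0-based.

Step 1: u_0 = a_0 = (-3, 0, 0, 2).
Step 2: u_1 = a_1 − (3/13)·u_0 = (-30/13, 1, 3, -45/13).

u_1 = (-30/13, 1, 3, -45/13)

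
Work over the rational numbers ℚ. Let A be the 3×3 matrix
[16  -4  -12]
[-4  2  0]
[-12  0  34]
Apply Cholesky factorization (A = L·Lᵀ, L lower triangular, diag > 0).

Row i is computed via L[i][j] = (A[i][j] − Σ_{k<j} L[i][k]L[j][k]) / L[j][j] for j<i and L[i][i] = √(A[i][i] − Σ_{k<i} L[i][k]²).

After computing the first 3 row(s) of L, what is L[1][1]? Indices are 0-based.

Step 1: L[0][0] = √(16) = 4.
  L[1][0] = (-4) / L[0][0] = -1.
Step 2: L[1][1] = √(1) = 1.
  L[2][0] = (-12) / L[0][0] = -3.
  L[2][1] = (-3) / L[1][1] = -3.
Step 3: L[2][2] = √(16) = 4.

L[1][1] = 1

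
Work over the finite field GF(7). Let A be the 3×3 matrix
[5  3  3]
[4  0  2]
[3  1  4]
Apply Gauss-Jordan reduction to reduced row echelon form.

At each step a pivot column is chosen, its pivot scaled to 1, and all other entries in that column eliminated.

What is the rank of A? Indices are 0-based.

rank = 2

[1] R0 /= 5  ⇒  (1, 2, 2)
     R1 -= 4·R0  ⇒  (0, 6, 1)
     R2 -= 3·R0  ⇒  (0, 2, 5)
[2] R1 /= 6  ⇒  (0, 1, 6)
     R0 -= 2·R1  ⇒  (1, 0, 4)
     R2 -= 2·R1  ⇒  (0, 0, 0)
column 2 empty below row 2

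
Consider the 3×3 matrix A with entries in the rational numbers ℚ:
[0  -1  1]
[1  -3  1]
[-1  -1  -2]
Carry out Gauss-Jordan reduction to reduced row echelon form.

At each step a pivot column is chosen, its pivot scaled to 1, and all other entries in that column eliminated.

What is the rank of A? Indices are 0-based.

rank = 3

[1] R0 <-> R1
[1] R0 /= 1  ⇒  (1, -3, 1)
     R2 -= -1·R0  ⇒  (0, -4, -1)
[2] R1 /= -1  ⇒  (0, 1, -1)
     R0 -= -3·R1  ⇒  (1, 0, -2)
     R2 -= -4·R1  ⇒  (0, 0, -5)
[3] R2 /= -5  ⇒  (0, 0, 1)
     R0 -= -2·R2  ⇒  (1, 0, 0)
     R1 -= -1·R2  ⇒  (0, 1, 0)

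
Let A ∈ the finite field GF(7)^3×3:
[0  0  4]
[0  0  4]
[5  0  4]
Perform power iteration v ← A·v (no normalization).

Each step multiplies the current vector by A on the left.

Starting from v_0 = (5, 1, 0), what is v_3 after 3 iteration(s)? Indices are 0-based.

v_0 = (5, 1, 0).
v_1 = A·v_0 = (0, 0, 4).
v_2 = A·v_1 = (2, 2, 2).
v_3 = A·v_2 = (1, 1, 4).

v_3 = (1, 1, 4)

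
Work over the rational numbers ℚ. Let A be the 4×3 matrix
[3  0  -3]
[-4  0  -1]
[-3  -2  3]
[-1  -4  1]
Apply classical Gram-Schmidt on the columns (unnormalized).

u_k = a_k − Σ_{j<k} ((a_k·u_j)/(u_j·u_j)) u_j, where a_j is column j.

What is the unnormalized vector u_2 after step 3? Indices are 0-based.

u_2 = (-2, -7/3, 4/3, -2/3)

Step 1: u_0 = a_0 = (3, -4, -3, -1).
Step 2: u_1 = a_1 − (2/7)·u_0 = (-6/7, 8/7, -8/7, -26/7).
Step 3: u_2 = a_2 − (-3/7)·u_0 − (-1/3)·u_1 = (-2, -7/3, 4/3, -2/3).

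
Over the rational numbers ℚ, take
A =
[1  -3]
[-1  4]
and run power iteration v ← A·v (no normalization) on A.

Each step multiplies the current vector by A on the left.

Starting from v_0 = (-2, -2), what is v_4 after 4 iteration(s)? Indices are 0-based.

v_0 = (-2, -2).
v_1 = A·v_0 = (4, -6).
v_2 = A·v_1 = (22, -28).
v_3 = A·v_2 = (106, -134).
v_4 = A·v_3 = (508, -642).

v_4 = (508, -642)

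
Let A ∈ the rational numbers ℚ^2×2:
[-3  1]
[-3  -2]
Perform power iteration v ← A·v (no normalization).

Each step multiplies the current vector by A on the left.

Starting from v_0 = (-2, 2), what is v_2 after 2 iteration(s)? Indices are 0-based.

v_2 = (-22, -28)

v_0 = (-2, 2).
v_1 = A·v_0 = (8, 2).
v_2 = A·v_1 = (-22, -28).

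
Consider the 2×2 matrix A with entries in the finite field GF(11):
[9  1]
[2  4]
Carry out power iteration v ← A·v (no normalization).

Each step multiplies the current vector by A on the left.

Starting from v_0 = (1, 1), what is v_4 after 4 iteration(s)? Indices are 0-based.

v_0 = (1, 1).
v_1 = A·v_0 = (10, 6).
v_2 = A·v_1 = (8, 0).
v_3 = A·v_2 = (6, 5).
v_4 = A·v_3 = (4, 10).

v_4 = (4, 10)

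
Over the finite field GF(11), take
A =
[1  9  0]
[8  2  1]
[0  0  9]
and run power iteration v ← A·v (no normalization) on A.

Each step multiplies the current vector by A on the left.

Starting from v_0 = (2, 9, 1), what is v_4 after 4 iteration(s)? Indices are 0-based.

v_0 = (2, 9, 1).
v_1 = A·v_0 = (6, 2, 9).
v_2 = A·v_1 = (2, 6, 4).
v_3 = A·v_2 = (1, 10, 3).
v_4 = A·v_3 = (3, 9, 5).

v_4 = (3, 9, 5)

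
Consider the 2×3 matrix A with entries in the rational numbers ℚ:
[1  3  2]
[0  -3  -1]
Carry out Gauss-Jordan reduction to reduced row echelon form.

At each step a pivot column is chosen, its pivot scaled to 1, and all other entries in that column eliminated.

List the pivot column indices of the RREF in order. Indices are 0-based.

[1] R0 /= 1  ⇒  (1, 3, 2)
[2] R1 /= -3  ⇒  (0, 1, 1/3)
     R0 -= 3·R1  ⇒  (1, 0, 1)

pivot columns: 0, 1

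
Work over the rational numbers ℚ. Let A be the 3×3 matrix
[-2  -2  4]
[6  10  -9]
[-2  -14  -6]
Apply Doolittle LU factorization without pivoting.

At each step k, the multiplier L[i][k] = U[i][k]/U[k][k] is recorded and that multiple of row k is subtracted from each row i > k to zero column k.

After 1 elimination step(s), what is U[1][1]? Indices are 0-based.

U[1][1] = 4

Step 1: pivot at (0,0) is -2.
  row1 ← row1 − (-3)·row0  ⇒  L[1][0]=-3, U row1=(0, 4, 3)
  row2 ← row2 − (1)·row0  ⇒  L[2][0]=1, U row2=(0, -12, -10)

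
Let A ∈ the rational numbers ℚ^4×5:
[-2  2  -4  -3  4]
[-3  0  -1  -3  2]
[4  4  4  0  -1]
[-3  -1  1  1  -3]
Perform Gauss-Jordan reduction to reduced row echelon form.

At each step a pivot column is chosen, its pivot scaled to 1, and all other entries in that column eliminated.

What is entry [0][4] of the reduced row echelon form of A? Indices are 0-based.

pivot(0,0)=-2: scale R0 → (1, -1, 2, 3/2, -2)
  clear (1,0): R1 −= (-3)R0 → (0, -3, 5, 3/2, -4)
  clear (2,0): R2 −= (4)R0 → (0, 8, -4, -6, 7)
  clear (3,0): R3 −= (-3)R0 → (0, -4, 7, 11/2, -9)
pivot(1,1)=-3: scale R1 → (0, 1, -5/3, -1/2, 4/3)
  clear (0,1): R0 −= (-1)R1 → (1, 0, 1/3, 1, -2/3)
  clear (2,1): R2 −= (8)R1 → (0, 0, 28/3, -2, -11/3)
  clear (3,1): R3 −= (-4)R1 → (0, 0, 1/3, 7/2, -11/3)
pivot(2,2)=28/3: scale R2 → (0, 0, 1, -3/14, -11/28)
  clear (0,2): R0 −= (1/3)R2 → (1, 0, 0, 15/14, -15/28)
  clear (1,2): R1 −= (-5/3)R2 → (0, 1, 0, -6/7, 19/28)
  clear (3,2): R3 −= (1/3)R2 → (0, 0, 0, 25/7, -99/28)
pivot(3,3)=25/7: scale R3 → (0, 0, 0, 1, -99/100)
  clear (0,3): R0 −= (15/14)R3 → (1, 0, 0, 0, 21/40)
  clear (1,3): R1 −= (-6/7)R3 → (0, 1, 0, 0, -17/100)
  clear (2,3): R2 −= (-3/14)R3 → (0, 0, 1, 0, -121/200)

M[0][4] = 21/40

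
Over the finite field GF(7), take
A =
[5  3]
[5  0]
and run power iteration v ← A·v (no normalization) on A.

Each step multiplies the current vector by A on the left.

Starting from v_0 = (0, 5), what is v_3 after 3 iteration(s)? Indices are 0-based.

v_3 = (5, 4)

v_0 = (0, 5).
v_1 = A·v_0 = (1, 0).
v_2 = A·v_1 = (5, 5).
v_3 = A·v_2 = (5, 4).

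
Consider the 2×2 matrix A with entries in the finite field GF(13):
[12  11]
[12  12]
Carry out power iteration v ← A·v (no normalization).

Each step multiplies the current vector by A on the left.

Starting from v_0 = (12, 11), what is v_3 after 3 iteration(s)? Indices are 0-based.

v_3 = (1, 6)

v_0 = (12, 11).
v_1 = A·v_0 = (5, 3).
v_2 = A·v_1 = (2, 5).
v_3 = A·v_2 = (1, 6).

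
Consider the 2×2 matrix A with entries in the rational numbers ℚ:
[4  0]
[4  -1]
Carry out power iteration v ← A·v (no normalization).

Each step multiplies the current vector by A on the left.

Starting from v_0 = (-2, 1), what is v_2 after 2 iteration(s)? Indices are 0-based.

v_2 = (-32, -23)

v_0 = (-2, 1).
v_1 = A·v_0 = (-8, -9).
v_2 = A·v_1 = (-32, -23).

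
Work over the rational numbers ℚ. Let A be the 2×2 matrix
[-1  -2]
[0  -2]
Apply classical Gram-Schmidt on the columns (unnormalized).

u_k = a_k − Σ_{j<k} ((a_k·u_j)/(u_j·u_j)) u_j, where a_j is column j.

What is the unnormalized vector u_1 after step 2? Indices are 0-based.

u_1 = (0, -2)

Step 1: u_0 = a_0 = (-1, 0).
Step 2: u_1 = a_1 − (2)·u_0 = (0, -2).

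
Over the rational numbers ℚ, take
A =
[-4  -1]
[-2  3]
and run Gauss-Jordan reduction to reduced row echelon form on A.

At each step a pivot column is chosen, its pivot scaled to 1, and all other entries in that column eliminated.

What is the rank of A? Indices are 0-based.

rank = 2

step 1: normalize row 0 (÷-4) = (1, 1/4)
  row 1: subtract -2×row0 = (0, 7/2)
step 2: normalize row 1 (÷7/2) = (0, 1)
  row 0: subtract 1/4×row1 = (1, 0)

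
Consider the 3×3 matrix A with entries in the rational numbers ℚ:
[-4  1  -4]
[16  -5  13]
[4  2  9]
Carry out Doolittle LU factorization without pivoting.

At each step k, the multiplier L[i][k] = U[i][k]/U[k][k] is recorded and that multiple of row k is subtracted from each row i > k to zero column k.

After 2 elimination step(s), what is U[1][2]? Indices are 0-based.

U[1][2] = -3

[col 0] pivot -4
  R1 -= -4*R0 → (0, -1, -3)  (L[1][0] := -4)
  R2 -= -1*R0 → (0, 3, 5)  (L[2][0] := -1)
[col 1] pivot -1
  R2 -= -3*R1 → (0, 0, -4)  (L[2][1] := -3)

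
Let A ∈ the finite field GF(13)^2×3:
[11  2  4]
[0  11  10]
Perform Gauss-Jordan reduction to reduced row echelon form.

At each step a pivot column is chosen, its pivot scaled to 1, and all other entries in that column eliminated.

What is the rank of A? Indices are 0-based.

rank = 2

step 1: normalize row 0 (÷11) = (1, 12, 11)
step 2: normalize row 1 (÷11) = (0, 1, 8)
  row 0: subtract 12×row1 = (1, 0, 6)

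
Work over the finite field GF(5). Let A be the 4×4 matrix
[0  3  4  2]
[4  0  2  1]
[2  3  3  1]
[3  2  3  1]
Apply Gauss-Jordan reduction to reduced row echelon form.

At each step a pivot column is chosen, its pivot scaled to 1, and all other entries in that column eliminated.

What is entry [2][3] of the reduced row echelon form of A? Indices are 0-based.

pivot(0,0): swap R0↔R1
pivot(0,0)=4: scale R0 → (1, 0, 3, 4)
  clear (2,0): R2 −= (2)R0 → (0, 3, 2, 3)
  clear (3,0): R3 −= (3)R0 → (0, 2, 4, 4)
pivot(1,1)=3: scale R1 → (0, 1, 3, 4)
  clear (2,1): R2 −= (3)R1 → (0, 0, 3, 1)
  clear (3,1): R3 −= (2)R1 → (0, 0, 3, 1)
pivot(2,2)=3: scale R2 → (0, 0, 1, 2)
  clear (0,2): R0 −= (3)R2 → (1, 0, 0, 3)
  clear (1,2): R1 −= (3)R2 → (0, 1, 0, 3)
  clear (3,2): R3 −= (3)R2 → (0, 0, 0, 0)
col 3: no nonzero at/below row 3; advance.

M[2][3] = 2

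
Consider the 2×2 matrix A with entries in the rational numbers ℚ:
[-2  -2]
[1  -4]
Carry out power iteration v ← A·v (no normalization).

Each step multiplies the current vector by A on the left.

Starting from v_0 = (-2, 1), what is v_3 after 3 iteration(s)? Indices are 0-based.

v_3 = (-68, -96)

v_0 = (-2, 1).
v_1 = A·v_0 = (2, -6).
v_2 = A·v_1 = (8, 26).
v_3 = A·v_2 = (-68, -96).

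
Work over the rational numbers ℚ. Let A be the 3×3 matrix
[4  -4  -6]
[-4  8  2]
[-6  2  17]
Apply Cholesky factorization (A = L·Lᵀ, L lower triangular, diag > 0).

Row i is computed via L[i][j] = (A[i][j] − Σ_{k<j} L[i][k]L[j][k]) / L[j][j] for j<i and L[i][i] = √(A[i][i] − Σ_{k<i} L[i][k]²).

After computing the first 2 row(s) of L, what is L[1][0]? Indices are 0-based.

L[1][0] = -2

Step 1: L[0][0] = √(4) = 2.
  L[1][0] = (-4) / L[0][0] = -2.
Step 2: L[1][1] = √(4) = 2.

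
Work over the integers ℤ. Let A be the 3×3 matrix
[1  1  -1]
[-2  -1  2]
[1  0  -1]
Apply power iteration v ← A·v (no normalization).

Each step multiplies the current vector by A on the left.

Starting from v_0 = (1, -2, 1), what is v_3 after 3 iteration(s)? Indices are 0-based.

v_3 = (4, -6, 2)

v_0 = (1, -2, 1).
v_1 = A·v_0 = (-2, 2, 0).
v_2 = A·v_1 = (0, 2, -2).
v_3 = A·v_2 = (4, -6, 2).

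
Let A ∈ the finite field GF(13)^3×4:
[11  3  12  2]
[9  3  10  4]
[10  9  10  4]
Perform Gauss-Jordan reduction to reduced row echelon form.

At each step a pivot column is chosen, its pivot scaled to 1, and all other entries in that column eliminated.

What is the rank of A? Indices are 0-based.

rank = 3

step 1: normalize row 0 (÷11) = (1, 5, 7, 12)
  row 1: subtract 9×row0 = (0, 10, 12, 0)
  row 2: subtract 10×row0 = (0, 11, 5, 1)
step 2: normalize row 1 (÷10) = (0, 1, 9, 0)
  row 0: subtract 5×row1 = (1, 0, 1, 12)
  row 2: subtract 11×row1 = (0, 0, 10, 1)
step 3: normalize row 2 (÷10) = (0, 0, 1, 4)
  row 0: subtract 1×row2 = (1, 0, 0, 8)
  row 1: subtract 9×row2 = (0, 1, 0, 3)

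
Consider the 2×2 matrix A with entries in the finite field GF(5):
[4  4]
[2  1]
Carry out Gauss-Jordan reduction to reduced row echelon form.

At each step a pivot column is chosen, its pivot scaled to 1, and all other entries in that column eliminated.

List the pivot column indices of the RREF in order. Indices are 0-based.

step 1: normalize row 0 (÷4) = (1, 1)
  row 1: subtract 2×row0 = (0, 4)
step 2: normalize row 1 (÷4) = (0, 1)
  row 0: subtract 1×row1 = (1, 0)

pivot columns: 0, 1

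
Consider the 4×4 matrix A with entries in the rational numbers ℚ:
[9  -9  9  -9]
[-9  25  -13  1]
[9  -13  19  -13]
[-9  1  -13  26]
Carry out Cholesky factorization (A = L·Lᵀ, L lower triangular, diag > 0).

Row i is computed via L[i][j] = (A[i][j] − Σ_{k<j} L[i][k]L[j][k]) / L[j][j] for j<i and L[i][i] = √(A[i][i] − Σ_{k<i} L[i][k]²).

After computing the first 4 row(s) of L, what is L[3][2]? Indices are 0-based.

Step 1: L[0][0] = √(9) = 3.
  L[1][0] = (-9) / L[0][0] = -3.
Step 2: L[1][1] = √(16) = 4.
  L[2][0] = (9) / L[0][0] = 3.
  L[2][1] = (-4) / L[1][1] = -1.
Step 3: L[2][2] = √(9) = 3.
  L[3][0] = (-9) / L[0][0] = -3.
  L[3][1] = (-8) / L[1][1] = -2.
  L[3][2] = (-6) / L[2][2] = -2.
Step 4: L[3][3] = √(9) = 3.

L[3][2] = -2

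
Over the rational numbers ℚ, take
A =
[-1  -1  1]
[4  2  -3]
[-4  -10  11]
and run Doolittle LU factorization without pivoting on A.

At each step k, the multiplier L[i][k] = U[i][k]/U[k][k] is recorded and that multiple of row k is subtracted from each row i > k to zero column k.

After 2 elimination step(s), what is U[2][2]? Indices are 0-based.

[col 0] pivot -1
  R1 -= -4*R0 → (0, -2, 1)  (L[1][0] := -4)
  R2 -= 4*R0 → (0, -6, 7)  (L[2][0] := 4)
[col 1] pivot -2
  R2 -= 3*R1 → (0, 0, 4)  (L[2][1] := 3)

U[2][2] = 4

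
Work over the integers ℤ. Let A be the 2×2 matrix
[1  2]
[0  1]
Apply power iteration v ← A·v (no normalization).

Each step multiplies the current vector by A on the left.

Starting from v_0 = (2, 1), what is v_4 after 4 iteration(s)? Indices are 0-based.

v_4 = (10, 1)

v_0 = (2, 1).
v_1 = A·v_0 = (4, 1).
v_2 = A·v_1 = (6, 1).
v_3 = A·v_2 = (8, 1).
v_4 = A·v_3 = (10, 1).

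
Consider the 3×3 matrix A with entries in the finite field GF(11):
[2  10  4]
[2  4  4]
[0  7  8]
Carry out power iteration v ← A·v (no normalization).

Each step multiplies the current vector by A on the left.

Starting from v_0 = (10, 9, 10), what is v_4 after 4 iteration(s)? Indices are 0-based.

v_4 = (4, 3, 3)

v_0 = (10, 9, 10).
v_1 = A·v_0 = (7, 8, 0).
v_2 = A·v_1 = (6, 2, 1).
v_3 = A·v_2 = (3, 2, 0).
v_4 = A·v_3 = (4, 3, 3).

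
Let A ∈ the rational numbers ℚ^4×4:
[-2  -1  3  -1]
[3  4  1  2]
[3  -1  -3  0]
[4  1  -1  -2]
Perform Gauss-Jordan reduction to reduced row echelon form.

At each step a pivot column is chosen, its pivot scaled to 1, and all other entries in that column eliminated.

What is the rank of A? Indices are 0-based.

rank = 4

pivot(0,0)=-2: scale R0 → (1, 1/2, -3/2, 1/2)
  clear (1,0): R1 −= (3)R0 → (0, 5/2, 11/2, 1/2)
  clear (2,0): R2 −= (3)R0 → (0, -5/2, 3/2, -3/2)
  clear (3,0): R3 −= (4)R0 → (0, -1, 5, -4)
pivot(1,1)=5/2: scale R1 → (0, 1, 11/5, 1/5)
  clear (0,1): R0 −= (1/2)R1 → (1, 0, -13/5, 2/5)
  clear (2,1): R2 −= (-5/2)R1 → (0, 0, 7, -1)
  clear (3,1): R3 −= (-1)R1 → (0, 0, 36/5, -19/5)
pivot(2,2)=7: scale R2 → (0, 0, 1, -1/7)
  clear (0,2): R0 −= (-13/5)R2 → (1, 0, 0, 1/35)
  clear (1,2): R1 −= (11/5)R2 → (0, 1, 0, 18/35)
  clear (3,2): R3 −= (36/5)R2 → (0, 0, 0, -97/35)
pivot(3,3)=-97/35: scale R3 → (0, 0, 0, 1)
  clear (0,3): R0 −= (1/35)R3 → (1, 0, 0, 0)
  clear (1,3): R1 −= (18/35)R3 → (0, 1, 0, 0)
  clear (2,3): R2 −= (-1/7)R3 → (0, 0, 1, 0)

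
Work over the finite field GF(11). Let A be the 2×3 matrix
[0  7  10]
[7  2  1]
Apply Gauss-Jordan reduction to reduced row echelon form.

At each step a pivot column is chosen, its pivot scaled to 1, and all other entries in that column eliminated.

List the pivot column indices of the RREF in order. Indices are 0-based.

pivot columns: 0, 1

pivot(0,0): swap R0↔R1
pivot(0,0)=7: scale R0 → (1, 5, 8)
pivot(1,1)=7: scale R1 → (0, 1, 3)
  clear (0,1): R0 −= (5)R1 → (1, 0, 4)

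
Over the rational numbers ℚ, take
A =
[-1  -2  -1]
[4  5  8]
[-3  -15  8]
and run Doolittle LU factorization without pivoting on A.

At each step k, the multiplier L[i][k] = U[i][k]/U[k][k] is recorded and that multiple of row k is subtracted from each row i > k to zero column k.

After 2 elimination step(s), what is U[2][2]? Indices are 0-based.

U[2][2] = -1

k=0: U[0][0]=-1
  eliminate (1,0): mult=-4, new row 1: (0, -3, 4); set L[1][0]=-4
  eliminate (2,0): mult=3, new row 2: (0, -9, 11); set L[2][0]=3
k=1: U[1][1]=-3
  eliminate (2,1): mult=3, new row 2: (0, 0, -1); set L[2][1]=3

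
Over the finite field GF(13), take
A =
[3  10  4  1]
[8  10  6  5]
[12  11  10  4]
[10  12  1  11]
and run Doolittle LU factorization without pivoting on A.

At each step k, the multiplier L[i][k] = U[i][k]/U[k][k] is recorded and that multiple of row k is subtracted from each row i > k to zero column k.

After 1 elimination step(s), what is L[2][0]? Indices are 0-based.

k=0: U[0][0]=3
  eliminate (1,0): mult=7, new row 1: (0, 5, 4, 11); set L[1][0]=7
  eliminate (2,0): mult=4, new row 2: (0, 10, 7, 0); set L[2][0]=4
  eliminate (3,0): mult=12, new row 3: (0, 9, 5, 12); set L[3][0]=12

L[2][0] = 4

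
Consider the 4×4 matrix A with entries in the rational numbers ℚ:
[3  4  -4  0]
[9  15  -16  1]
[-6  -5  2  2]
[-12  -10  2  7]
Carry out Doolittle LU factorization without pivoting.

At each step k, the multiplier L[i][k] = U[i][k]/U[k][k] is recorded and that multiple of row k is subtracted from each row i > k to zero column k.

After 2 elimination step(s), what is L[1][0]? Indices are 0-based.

[col 0] pivot 3
  R1 -= 3*R0 → (0, 3, -4, 1)  (L[1][0] := 3)
  R2 -= -2*R0 → (0, 3, -6, 2)  (L[2][0] := -2)
  R3 -= -4*R0 → (0, 6, -14, 7)  (L[3][0] := -4)
[col 1] pivot 3
  R2 -= 1*R1 → (0, 0, -2, 1)  (L[2][1] := 1)
  R3 -= 2*R1 → (0, 0, -6, 5)  (L[3][1] := 2)

L[1][0] = 3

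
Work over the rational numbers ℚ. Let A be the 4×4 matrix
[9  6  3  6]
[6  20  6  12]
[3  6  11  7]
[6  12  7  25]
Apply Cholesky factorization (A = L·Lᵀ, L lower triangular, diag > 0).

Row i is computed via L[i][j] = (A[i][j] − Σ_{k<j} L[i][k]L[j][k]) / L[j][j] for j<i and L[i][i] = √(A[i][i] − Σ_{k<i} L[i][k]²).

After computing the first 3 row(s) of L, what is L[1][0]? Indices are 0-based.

Step 1: L[0][0] = √(9) = 3.
  L[1][0] = (6) / L[0][0] = 2.
Step 2: L[1][1] = √(16) = 4.
  L[2][0] = (3) / L[0][0] = 1.
  L[2][1] = (4) / L[1][1] = 1.
Step 3: L[2][2] = √(9) = 3.

L[1][0] = 2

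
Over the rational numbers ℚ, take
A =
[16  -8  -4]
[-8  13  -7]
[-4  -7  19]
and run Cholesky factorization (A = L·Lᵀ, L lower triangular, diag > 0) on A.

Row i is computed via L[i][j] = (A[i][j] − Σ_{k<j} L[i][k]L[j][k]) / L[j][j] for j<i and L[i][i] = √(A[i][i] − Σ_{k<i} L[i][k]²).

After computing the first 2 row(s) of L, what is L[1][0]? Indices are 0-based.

Step 1: L[0][0] = √(16) = 4.
  L[1][0] = (-8) / L[0][0] = -2.
Step 2: L[1][1] = √(9) = 3.

L[1][0] = -2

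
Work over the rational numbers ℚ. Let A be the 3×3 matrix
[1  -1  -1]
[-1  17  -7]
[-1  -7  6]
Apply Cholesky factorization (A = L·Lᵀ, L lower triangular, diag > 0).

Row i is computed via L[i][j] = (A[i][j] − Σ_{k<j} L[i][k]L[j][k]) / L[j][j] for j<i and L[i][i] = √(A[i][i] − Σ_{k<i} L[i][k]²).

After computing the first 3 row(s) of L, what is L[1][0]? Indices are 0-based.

L[1][0] = -1

Step 1: L[0][0] = √(1) = 1.
  L[1][0] = (-1) / L[0][0] = -1.
Step 2: L[1][1] = √(16) = 4.
  L[2][0] = (-1) / L[0][0] = -1.
  L[2][1] = (-8) / L[1][1] = -2.
Step 3: L[2][2] = √(1) = 1.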